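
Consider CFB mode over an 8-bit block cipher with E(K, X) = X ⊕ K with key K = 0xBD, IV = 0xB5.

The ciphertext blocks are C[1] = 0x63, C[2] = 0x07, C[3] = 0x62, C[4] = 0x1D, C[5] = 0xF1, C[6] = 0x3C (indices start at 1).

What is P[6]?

CFB decryption: P_i = C_i ⊕ E(K, C_{i−1}), with C_{0} = IV.
P[6]: E(K, 0xF1) = 0x4C; 0x3C ⊕ 0x4C = 0x70.

P[6] = 0x70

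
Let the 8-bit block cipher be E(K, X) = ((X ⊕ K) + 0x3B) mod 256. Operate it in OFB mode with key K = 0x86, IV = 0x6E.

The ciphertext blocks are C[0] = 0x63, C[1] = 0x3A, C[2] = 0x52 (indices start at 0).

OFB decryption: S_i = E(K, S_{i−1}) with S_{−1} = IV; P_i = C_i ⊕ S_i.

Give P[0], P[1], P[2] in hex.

P[0] = 0x40, P[1] = 0xDA, P[2] = 0xF3

P[0]: S = E(K, 0x6E) = 0x23; 0x63 ⊕ 0x23 = 0x40.
P[1]: S = E(K, 0x23) = 0xE0; 0x3A ⊕ 0xE0 = 0xDA.
P[2]: S = E(K, 0xE0) = 0xA1; 0x52 ⊕ 0xA1 = 0xF3.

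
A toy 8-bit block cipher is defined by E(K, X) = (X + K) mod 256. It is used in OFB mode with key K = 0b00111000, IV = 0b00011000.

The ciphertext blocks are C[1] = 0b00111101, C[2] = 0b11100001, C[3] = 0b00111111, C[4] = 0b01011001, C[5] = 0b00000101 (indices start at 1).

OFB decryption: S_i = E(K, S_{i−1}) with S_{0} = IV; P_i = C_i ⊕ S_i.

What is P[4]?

P[1]: S = E(K, 0b00011000) = 0b01010000; 0b00111101 ⊕ 0b01010000 = 0b01101101.
P[2]: S = E(K, 0b01010000) = 0b10001000; 0b11100001 ⊕ 0b10001000 = 0b01101001.
P[3]: S = E(K, 0b10001000) = 0b11000000; 0b00111111 ⊕ 0b11000000 = 0b11111111.
P[4]: S = E(K, 0b11000000) = 0b11111000; 0b01011001 ⊕ 0b11111000 = 0b10100001.

P[4] = 0b10100001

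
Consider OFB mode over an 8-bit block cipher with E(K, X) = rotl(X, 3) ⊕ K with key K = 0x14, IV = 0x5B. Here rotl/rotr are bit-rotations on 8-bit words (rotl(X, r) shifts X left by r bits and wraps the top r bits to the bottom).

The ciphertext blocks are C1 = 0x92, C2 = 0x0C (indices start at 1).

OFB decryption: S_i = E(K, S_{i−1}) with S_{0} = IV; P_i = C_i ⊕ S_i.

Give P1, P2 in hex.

P1 = 0x5C, P2 = 0x6E

P1: S = E(K, 0x5B) = 0xCE; 0x92 ⊕ 0xCE = 0x5C.
P2: S = E(K, 0xCE) = 0x62; 0x0C ⊕ 0x62 = 0x6E.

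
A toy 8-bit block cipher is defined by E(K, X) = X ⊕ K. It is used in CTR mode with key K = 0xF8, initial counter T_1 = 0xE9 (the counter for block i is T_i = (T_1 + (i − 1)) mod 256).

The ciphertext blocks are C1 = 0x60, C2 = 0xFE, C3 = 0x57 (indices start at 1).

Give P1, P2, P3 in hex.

CTR decryption: S_i = E(K, T_i) where T_i is the counter for block i; P_i = C_i ⊕ S_i.
P1: T = 0xE9, S = E(K, T) = 0x11; 0x60 ⊕ 0x11 = 0x71.
P2: T = 0xEA, S = E(K, T) = 0x12; 0xFE ⊕ 0x12 = 0xEC.
P3: T = 0xEB, S = E(K, T) = 0x13; 0x57 ⊕ 0x13 = 0x44.

P1 = 0x71, P2 = 0xEC, P3 = 0x44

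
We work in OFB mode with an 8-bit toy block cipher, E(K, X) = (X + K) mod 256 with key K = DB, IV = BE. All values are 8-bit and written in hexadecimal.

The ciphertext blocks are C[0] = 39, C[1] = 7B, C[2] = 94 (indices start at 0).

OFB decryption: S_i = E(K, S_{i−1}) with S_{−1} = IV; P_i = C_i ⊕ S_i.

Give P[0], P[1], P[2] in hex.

P[0] = A0, P[1] = 0F, P[2] = DB

P[0]: S = E(K, BE) = 99; 39 ⊕ 99 = A0.
P[1]: S = E(K, 99) = 74; 7B ⊕ 74 = 0F.
P[2]: S = E(K, 74) = 4F; 94 ⊕ 4F = DB.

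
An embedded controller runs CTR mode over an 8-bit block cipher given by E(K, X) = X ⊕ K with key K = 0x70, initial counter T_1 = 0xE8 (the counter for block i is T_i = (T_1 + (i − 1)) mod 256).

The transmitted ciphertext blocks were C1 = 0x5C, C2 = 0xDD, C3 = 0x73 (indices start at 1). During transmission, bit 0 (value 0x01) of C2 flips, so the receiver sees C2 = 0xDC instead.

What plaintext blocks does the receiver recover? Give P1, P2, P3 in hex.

P1 = 0xC4, P2 = 0x45, P3 = 0xE9

CTR decryption: S_i = E(K, T_i) where T_i is the counter for block i; P_i = C_i ⊕ S_i.
Only C2 changed, to 0xDC. In CTR, a change in C_i flips the same bit in P_i only; the keystream is unaffected. Decrypting the received ciphertext:
P1: T = 0xE8, S = E(K, T) = 0x98; 0x5C ⊕ 0x98 = 0xC4.
P2: T = 0xE9, S = E(K, T) = 0x99; 0xDC ⊕ 0x99 = 0x45.
P3: T = 0xEA, S = E(K, T) = 0x9A; 0x73 ⊕ 0x9A = 0xE9.
Blocks that differ from the original plaintext: P2.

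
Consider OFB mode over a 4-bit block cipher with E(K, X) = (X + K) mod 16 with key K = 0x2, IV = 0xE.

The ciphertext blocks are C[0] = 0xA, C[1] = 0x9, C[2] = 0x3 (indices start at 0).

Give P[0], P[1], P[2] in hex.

OFB decryption: S_i = E(K, S_{i−1}) with S_{−1} = IV; P_i = C_i ⊕ S_i.
P[0]: S = E(K, 0xE) = 0x0; 0xA ⊕ 0x0 = 0xA.
P[1]: S = E(K, 0x0) = 0x2; 0x9 ⊕ 0x2 = 0xB.
P[2]: S = E(K, 0x2) = 0x4; 0x3 ⊕ 0x4 = 0x7.

P[0] = 0xA, P[1] = 0xB, P[2] = 0x7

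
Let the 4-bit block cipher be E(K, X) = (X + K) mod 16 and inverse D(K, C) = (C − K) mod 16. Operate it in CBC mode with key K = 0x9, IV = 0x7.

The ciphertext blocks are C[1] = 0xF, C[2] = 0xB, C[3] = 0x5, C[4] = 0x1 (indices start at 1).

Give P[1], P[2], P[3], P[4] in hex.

P[1] = 0x1, P[2] = 0xD, P[3] = 0x7, P[4] = 0xD

CBC decryption: P_i = D(K, C_i) ⊕ C_{i−1}, with C_{0} = IV.
P[1]: D(K, 0xF) = 0x6; 0x6 ⊕ 0x7 = 0x1.
P[2]: D(K, 0xB) = 0x2; 0x2 ⊕ 0xF = 0xD.
P[3]: D(K, 0x5) = 0xC; 0xC ⊕ 0xB = 0x7.
P[4]: D(K, 0x1) = 0x8; 0x8 ⊕ 0x5 = 0xD.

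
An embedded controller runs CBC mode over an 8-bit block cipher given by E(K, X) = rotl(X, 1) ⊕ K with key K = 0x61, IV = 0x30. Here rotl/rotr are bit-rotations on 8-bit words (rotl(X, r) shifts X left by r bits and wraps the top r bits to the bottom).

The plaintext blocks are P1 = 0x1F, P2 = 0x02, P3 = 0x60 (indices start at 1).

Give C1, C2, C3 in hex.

C1 = 0x3F, C2 = 0x1B, C3 = 0x97

CBC encryption: C_i = E(K, P_i ⊕ C_{i−1}), with C_{0} = IV.
C1: P1 ⊕ 0x30 = 0x2F; E(K, 0x2F) = 0x3F.
C2: P2 ⊕ 0x3F = 0x3D; E(K, 0x3D) = 0x1B.
C3: P3 ⊕ 0x1B = 0x7B; E(K, 0x7B) = 0x97.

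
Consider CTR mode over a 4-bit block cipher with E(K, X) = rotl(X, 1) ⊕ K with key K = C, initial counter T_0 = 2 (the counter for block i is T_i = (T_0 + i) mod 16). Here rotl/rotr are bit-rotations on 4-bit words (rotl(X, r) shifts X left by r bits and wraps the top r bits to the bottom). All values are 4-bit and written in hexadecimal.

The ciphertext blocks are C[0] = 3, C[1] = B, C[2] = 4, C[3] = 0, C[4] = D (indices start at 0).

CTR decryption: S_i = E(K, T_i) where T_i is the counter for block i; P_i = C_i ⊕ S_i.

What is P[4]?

P[4] = D

P[4]: T = 6, S = E(K, T) = 0; D ⊕ 0 = D.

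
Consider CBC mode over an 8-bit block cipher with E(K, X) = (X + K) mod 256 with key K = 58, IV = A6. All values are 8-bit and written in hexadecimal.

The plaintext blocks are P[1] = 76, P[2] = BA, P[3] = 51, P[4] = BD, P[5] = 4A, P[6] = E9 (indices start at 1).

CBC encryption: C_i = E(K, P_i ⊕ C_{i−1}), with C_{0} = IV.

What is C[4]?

C[4] = 06

C[1]: P[1] ⊕ A6 = D0; E(K, D0) = 28.
C[2]: P[2] ⊕ 28 = 92; E(K, 92) = EA.
C[3]: P[3] ⊕ EA = BB; E(K, BB) = 13.
C[4]: P[4] ⊕ 13 = AE; E(K, AE) = 06.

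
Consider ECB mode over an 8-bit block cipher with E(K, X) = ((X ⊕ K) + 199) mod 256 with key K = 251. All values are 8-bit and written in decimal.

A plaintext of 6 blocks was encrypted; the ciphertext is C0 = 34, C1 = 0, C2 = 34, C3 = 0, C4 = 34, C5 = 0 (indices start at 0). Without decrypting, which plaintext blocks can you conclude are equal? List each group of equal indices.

P0 = P2 = P4; P1 = P3 = P5

ECB encrypts each block independently with the same key, so equal ciphertext blocks imply equal plaintext blocks.
C0 = C2 = C4 = 34, so P0 = P2 = P4.
C1 = C3 = C5 = 0, so P1 = P3 = P5.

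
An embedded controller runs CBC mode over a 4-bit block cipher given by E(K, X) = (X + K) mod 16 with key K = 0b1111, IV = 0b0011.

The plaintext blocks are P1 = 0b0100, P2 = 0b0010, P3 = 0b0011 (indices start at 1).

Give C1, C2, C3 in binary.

C1 = 0b0110, C2 = 0b0011, C3 = 0b1111

CBC encryption: C_i = E(K, P_i ⊕ C_{i−1}), with C_{0} = IV.
C1: P1 ⊕ 0b0011 = 0b0111; E(K, 0b0111) = 0b0110.
C2: P2 ⊕ 0b0110 = 0b0100; E(K, 0b0100) = 0b0011.
C3: P3 ⊕ 0b0011 = 0b0000; E(K, 0b0000) = 0b1111.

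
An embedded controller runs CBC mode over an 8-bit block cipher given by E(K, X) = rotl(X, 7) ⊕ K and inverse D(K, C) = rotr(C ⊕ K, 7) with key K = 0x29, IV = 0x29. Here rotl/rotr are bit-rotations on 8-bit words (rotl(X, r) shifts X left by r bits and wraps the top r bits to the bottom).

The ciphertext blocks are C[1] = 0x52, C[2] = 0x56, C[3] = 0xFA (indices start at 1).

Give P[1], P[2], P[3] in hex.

CBC decryption: P_i = D(K, C_i) ⊕ C_{i−1}, with C_{0} = IV.
P[1]: D(K, 0x52) = 0xF6; 0xF6 ⊕ 0x29 = 0xDF.
P[2]: D(K, 0x56) = 0xFE; 0xFE ⊕ 0x52 = 0xAC.
P[3]: D(K, 0xFA) = 0xA7; 0xA7 ⊕ 0x56 = 0xF1.

P[1] = 0xDF, P[2] = 0xAC, P[3] = 0xF1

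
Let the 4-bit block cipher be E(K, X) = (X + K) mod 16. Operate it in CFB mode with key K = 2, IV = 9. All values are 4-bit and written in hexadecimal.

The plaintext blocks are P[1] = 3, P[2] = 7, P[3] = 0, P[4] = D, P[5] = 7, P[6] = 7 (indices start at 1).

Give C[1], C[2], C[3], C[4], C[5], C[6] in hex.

C[1] = 8, C[2] = D, C[3] = F, C[4] = C, C[5] = 9, C[6] = C

CFB encryption: C_i = P_i ⊕ E(K, C_{i−1}), with C_{0} = IV.
C[1]: E(K, 9) = B; 3 ⊕ B = 8.
C[2]: E(K, 8) = A; 7 ⊕ A = D.
C[3]: E(K, D) = F; 0 ⊕ F = F.
C[4]: E(K, F) = 1; D ⊕ 1 = C.
C[5]: E(K, C) = E; 7 ⊕ E = 9.
C[6]: E(K, 9) = B; 7 ⊕ B = C.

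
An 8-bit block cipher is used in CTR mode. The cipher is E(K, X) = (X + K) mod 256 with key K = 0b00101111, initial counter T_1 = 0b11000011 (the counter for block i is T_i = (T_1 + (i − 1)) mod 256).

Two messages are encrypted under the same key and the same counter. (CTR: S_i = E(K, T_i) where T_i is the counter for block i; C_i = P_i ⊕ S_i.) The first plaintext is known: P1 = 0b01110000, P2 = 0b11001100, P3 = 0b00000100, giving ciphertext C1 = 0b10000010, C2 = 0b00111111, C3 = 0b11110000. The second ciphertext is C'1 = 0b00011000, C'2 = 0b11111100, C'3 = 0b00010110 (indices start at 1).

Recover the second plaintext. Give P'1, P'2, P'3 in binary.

P'1 = 0b11101010, P'2 = 0b00001111, P'3 = 0b11100010

In CTR with a reused counter, both messages share the same keystream S_i, so C_i ⊕ C'_i = P_i ⊕ P'_i and thus P'_i = P_i ⊕ C_i ⊕ C'_i.
P'1: 0b01110000 ⊕ 0b10000010 ⊕ 0b00011000 = 0b11101010.
P'2: 0b11001100 ⊕ 0b00111111 ⊕ 0b11111100 = 0b00001111.
P'3: 0b00000100 ⊕ 0b11110000 ⊕ 0b00010110 = 0b11100010.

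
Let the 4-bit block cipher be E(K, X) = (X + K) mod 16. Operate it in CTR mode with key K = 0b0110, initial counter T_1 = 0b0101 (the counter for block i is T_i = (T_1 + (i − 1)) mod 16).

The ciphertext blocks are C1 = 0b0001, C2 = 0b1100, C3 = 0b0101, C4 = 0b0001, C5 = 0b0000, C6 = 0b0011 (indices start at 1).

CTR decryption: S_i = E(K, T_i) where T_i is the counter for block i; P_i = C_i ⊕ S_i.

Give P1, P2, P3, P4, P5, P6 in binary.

P1 = 0b1010, P2 = 0b0000, P3 = 0b1000, P4 = 0b1111, P5 = 0b1111, P6 = 0b0011

P1: T = 0b0101, S = E(K, T) = 0b1011; 0b0001 ⊕ 0b1011 = 0b1010.
P2: T = 0b0110, S = E(K, T) = 0b1100; 0b1100 ⊕ 0b1100 = 0b0000.
P3: T = 0b0111, S = E(K, T) = 0b1101; 0b0101 ⊕ 0b1101 = 0b1000.
P4: T = 0b1000, S = E(K, T) = 0b1110; 0b0001 ⊕ 0b1110 = 0b1111.
P5: T = 0b1001, S = E(K, T) = 0b1111; 0b0000 ⊕ 0b1111 = 0b1111.
P6: T = 0b1010, S = E(K, T) = 0b0000; 0b0011 ⊕ 0b0000 = 0b0011.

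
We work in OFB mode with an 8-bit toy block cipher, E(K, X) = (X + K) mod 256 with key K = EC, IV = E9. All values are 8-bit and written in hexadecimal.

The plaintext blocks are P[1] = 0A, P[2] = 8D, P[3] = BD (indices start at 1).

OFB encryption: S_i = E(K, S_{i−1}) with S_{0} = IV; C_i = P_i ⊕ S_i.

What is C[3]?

C[1]: S = E(K, E9) = D5; 0A ⊕ D5 = DF.
C[2]: S = E(K, D5) = C1; 8D ⊕ C1 = 4C.
C[3]: S = E(K, C1) = AD; BD ⊕ AD = 10.

C[3] = 10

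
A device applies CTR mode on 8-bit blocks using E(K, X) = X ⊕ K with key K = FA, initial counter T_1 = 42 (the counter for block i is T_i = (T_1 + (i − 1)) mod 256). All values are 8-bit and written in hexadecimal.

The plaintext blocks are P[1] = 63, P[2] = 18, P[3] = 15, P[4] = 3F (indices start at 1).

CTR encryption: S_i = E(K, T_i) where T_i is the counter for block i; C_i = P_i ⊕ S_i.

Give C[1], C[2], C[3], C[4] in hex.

C[1]: T = 42, S = E(K, T) = B8; 63 ⊕ B8 = DB.
C[2]: T = 43, S = E(K, T) = B9; 18 ⊕ B9 = A1.
C[3]: T = 44, S = E(K, T) = BE; 15 ⊕ BE = AB.
C[4]: T = 45, S = E(K, T) = BF; 3F ⊕ BF = 80.

C[1] = DB, C[2] = A1, C[3] = AB, C[4] = 80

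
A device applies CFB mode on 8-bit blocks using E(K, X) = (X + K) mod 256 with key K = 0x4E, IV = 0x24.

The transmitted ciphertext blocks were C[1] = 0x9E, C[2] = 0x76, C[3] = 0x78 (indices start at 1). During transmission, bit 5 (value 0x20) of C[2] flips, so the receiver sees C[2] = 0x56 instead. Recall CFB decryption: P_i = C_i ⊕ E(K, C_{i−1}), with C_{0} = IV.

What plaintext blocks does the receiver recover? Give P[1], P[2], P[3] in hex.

P[1] = 0xEC, P[2] = 0xBA, P[3] = 0xDC

Only C[2] changed, to 0x56. In CFB, a change in C_i flips the same bit in P_i and garbles P_{i+1}. Decrypting the received ciphertext:
P[1]: E(K, 0x24) = 0x72; 0x9E ⊕ 0x72 = 0xEC.
P[2]: E(K, 0x9E) = 0xEC; 0x56 ⊕ 0xEC = 0xBA.
P[3]: E(K, 0x56) = 0xA4; 0x78 ⊕ 0xA4 = 0xDC.
Blocks that differ from the original plaintext: P[2], P[3].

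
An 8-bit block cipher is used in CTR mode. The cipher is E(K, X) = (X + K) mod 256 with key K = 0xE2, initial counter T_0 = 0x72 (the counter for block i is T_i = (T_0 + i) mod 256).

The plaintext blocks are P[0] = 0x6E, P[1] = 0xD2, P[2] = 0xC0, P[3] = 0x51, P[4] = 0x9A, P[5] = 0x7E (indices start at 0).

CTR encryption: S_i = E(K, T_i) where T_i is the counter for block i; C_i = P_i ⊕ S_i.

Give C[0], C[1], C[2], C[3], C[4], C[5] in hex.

C[0] = 0x3A, C[1] = 0x87, C[2] = 0x96, C[3] = 0x06, C[4] = 0xC2, C[5] = 0x27

C[0]: T = 0x72, S = E(K, T) = 0x54; 0x6E ⊕ 0x54 = 0x3A.
C[1]: T = 0x73, S = E(K, T) = 0x55; 0xD2 ⊕ 0x55 = 0x87.
C[2]: T = 0x74, S = E(K, T) = 0x56; 0xC0 ⊕ 0x56 = 0x96.
C[3]: T = 0x75, S = E(K, T) = 0x57; 0x51 ⊕ 0x57 = 0x06.
C[4]: T = 0x76, S = E(K, T) = 0x58; 0x9A ⊕ 0x58 = 0xC2.
C[5]: T = 0x77, S = E(K, T) = 0x59; 0x7E ⊕ 0x59 = 0x27.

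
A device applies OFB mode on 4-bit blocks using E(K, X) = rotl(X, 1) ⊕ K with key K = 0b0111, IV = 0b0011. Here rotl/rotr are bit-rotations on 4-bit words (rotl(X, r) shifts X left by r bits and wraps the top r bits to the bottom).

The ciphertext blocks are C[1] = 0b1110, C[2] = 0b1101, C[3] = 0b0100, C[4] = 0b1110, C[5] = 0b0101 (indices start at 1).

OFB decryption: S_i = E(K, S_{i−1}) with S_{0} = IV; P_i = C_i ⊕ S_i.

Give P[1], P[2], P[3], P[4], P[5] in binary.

P[1]: S = E(K, 0b0011) = 0b0001; 0b1110 ⊕ 0b0001 = 0b1111.
P[2]: S = E(K, 0b0001) = 0b0101; 0b1101 ⊕ 0b0101 = 0b1000.
P[3]: S = E(K, 0b0101) = 0b1101; 0b0100 ⊕ 0b1101 = 0b1001.
P[4]: S = E(K, 0b1101) = 0b1100; 0b1110 ⊕ 0b1100 = 0b0010.
P[5]: S = E(K, 0b1100) = 0b1110; 0b0101 ⊕ 0b1110 = 0b1011.

P[1] = 0b1111, P[2] = 0b1000, P[3] = 0b1001, P[4] = 0b0010, P[5] = 0b1011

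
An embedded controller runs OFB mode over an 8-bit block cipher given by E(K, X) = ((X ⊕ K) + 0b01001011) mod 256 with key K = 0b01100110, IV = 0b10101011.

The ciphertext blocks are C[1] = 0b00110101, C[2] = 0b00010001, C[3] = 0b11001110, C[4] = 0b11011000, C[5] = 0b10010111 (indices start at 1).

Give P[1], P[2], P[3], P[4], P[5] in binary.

P[1] = 0b00101101, P[2] = 0b11011000, P[3] = 0b00110100, P[4] = 0b00111111, P[5] = 0b01011011

OFB decryption: S_i = E(K, S_{i−1}) with S_{0} = IV; P_i = C_i ⊕ S_i.
P[1]: S = E(K, 0b10101011) = 0b00011000; 0b00110101 ⊕ 0b00011000 = 0b00101101.
P[2]: S = E(K, 0b00011000) = 0b11001001; 0b00010001 ⊕ 0b11001001 = 0b11011000.
P[3]: S = E(K, 0b11001001) = 0b11111010; 0b11001110 ⊕ 0b11111010 = 0b00110100.
P[4]: S = E(K, 0b11111010) = 0b11100111; 0b11011000 ⊕ 0b11100111 = 0b00111111.
P[5]: S = E(K, 0b11100111) = 0b11001100; 0b10010111 ⊕ 0b11001100 = 0b01011011.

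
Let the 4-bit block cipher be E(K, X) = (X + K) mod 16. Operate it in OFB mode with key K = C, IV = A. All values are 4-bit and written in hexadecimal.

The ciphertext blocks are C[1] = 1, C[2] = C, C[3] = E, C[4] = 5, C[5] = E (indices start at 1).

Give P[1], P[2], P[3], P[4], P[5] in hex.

P[1] = 7, P[2] = E, P[3] = 0, P[4] = F, P[5] = 8

OFB decryption: S_i = E(K, S_{i−1}) with S_{0} = IV; P_i = C_i ⊕ S_i.
P[1]: S = E(K, A) = 6; 1 ⊕ 6 = 7.
P[2]: S = E(K, 6) = 2; C ⊕ 2 = E.
P[3]: S = E(K, 2) = E; E ⊕ E = 0.
P[4]: S = E(K, E) = A; 5 ⊕ A = F.
P[5]: S = E(K, A) = 6; E ⊕ 6 = 8.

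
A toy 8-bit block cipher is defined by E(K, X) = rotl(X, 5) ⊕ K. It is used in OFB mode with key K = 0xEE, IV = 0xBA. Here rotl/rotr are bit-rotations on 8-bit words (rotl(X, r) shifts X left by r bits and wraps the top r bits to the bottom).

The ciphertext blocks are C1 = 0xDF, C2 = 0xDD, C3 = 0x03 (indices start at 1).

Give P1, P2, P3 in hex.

OFB decryption: S_i = E(K, S_{i−1}) with S_{0} = IV; P_i = C_i ⊕ S_i.
P1: S = E(K, 0xBA) = 0xB9; 0xDF ⊕ 0xB9 = 0x66.
P2: S = E(K, 0xB9) = 0xD9; 0xDD ⊕ 0xD9 = 0x04.
P3: S = E(K, 0xD9) = 0xD5; 0x03 ⊕ 0xD5 = 0xD6.

P1 = 0x66, P2 = 0x04, P3 = 0xD6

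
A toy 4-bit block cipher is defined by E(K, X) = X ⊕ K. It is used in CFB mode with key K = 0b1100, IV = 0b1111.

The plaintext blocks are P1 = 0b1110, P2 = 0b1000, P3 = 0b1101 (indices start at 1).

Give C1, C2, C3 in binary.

C1 = 0b1101, C2 = 0b1001, C3 = 0b1000

CFB encryption: C_i = P_i ⊕ E(K, C_{i−1}), with C_{0} = IV.
C1: E(K, 0b1111) = 0b0011; 0b1110 ⊕ 0b0011 = 0b1101.
C2: E(K, 0b1101) = 0b0001; 0b1000 ⊕ 0b0001 = 0b1001.
C3: E(K, 0b1001) = 0b0101; 0b1101 ⊕ 0b0101 = 0b1000.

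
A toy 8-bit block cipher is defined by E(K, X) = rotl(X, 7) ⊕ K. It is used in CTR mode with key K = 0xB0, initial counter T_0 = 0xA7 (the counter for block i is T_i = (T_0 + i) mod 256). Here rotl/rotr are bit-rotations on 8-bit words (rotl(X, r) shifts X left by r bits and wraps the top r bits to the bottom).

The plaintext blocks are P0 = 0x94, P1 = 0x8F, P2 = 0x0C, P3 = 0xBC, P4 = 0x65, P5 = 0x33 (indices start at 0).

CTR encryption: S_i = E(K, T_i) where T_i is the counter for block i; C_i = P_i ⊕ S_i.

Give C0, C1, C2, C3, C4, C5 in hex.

C0: T = 0xA7, S = E(K, T) = 0x63; 0x94 ⊕ 0x63 = 0xF7.
C1: T = 0xA8, S = E(K, T) = 0xE4; 0x8F ⊕ 0xE4 = 0x6B.
C2: T = 0xA9, S = E(K, T) = 0x64; 0x0C ⊕ 0x64 = 0x68.
C3: T = 0xAA, S = E(K, T) = 0xE5; 0xBC ⊕ 0xE5 = 0x59.
C4: T = 0xAB, S = E(K, T) = 0x65; 0x65 ⊕ 0x65 = 0x00.
C5: T = 0xAC, S = E(K, T) = 0xE6; 0x33 ⊕ 0xE6 = 0xD5.

C0 = 0xF7, C1 = 0x6B, C2 = 0x68, C3 = 0x59, C4 = 0x00, C5 = 0xD5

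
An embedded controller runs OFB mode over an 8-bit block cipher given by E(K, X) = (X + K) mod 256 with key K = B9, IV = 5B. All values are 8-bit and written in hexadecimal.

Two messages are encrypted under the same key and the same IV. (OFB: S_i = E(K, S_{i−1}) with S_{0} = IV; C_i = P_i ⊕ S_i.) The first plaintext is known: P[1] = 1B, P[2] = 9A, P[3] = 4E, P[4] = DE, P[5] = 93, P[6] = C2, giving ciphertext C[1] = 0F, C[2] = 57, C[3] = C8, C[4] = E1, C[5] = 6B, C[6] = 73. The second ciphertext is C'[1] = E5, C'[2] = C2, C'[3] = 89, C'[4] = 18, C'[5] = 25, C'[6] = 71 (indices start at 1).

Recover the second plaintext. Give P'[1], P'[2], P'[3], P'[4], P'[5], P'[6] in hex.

P'[1] = F1, P'[2] = 0F, P'[3] = 0F, P'[4] = 27, P'[5] = DD, P'[6] = C0

In OFB with a reused IV, both messages share the same keystream S_i, so C_i ⊕ C'_i = P_i ⊕ P'_i and thus P'_i = P_i ⊕ C_i ⊕ C'_i.
P'[1]: 1B ⊕ 0F ⊕ E5 = F1.
P'[2]: 9A ⊕ 57 ⊕ C2 = 0F.
P'[3]: 4E ⊕ C8 ⊕ 89 = 0F.
P'[4]: DE ⊕ E1 ⊕ 18 = 27.
P'[5]: 93 ⊕ 6B ⊕ 25 = DD.
P'[6]: C2 ⊕ 73 ⊕ 71 = C0.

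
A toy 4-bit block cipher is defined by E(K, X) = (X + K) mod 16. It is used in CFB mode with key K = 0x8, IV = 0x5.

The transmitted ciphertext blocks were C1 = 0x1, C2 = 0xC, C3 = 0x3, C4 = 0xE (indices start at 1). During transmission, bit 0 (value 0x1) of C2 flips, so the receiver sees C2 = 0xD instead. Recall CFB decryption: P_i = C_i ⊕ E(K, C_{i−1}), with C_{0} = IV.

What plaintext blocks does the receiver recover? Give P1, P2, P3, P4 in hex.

P1 = 0xC, P2 = 0x4, P3 = 0x6, P4 = 0x5

Only C2 changed, to 0xD. In CFB, a change in C_i flips the same bit in P_i and garbles P_{i+1}. Decrypting the received ciphertext:
P1: E(K, 0x5) = 0xD; 0x1 ⊕ 0xD = 0xC.
P2: E(K, 0x1) = 0x9; 0xD ⊕ 0x9 = 0x4.
P3: E(K, 0xD) = 0x5; 0x3 ⊕ 0x5 = 0x6.
P4: E(K, 0x3) = 0xB; 0xE ⊕ 0xB = 0x5.
Blocks that differ from the original plaintext: P2, P3.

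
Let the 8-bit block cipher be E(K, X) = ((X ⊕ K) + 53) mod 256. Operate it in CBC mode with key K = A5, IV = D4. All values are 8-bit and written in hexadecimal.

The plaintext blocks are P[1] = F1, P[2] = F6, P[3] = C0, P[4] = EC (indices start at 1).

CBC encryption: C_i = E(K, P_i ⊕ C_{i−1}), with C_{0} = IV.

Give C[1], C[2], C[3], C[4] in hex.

C[1]: P[1] ⊕ D4 = 25; E(K, 25) = D3.
C[2]: P[2] ⊕ D3 = 25; E(K, 25) = D3.
C[3]: P[3] ⊕ D3 = 13; E(K, 13) = 09.
C[4]: P[4] ⊕ 09 = E5; E(K, E5) = 93.

C[1] = D3, C[2] = D3, C[3] = 09, C[4] = 93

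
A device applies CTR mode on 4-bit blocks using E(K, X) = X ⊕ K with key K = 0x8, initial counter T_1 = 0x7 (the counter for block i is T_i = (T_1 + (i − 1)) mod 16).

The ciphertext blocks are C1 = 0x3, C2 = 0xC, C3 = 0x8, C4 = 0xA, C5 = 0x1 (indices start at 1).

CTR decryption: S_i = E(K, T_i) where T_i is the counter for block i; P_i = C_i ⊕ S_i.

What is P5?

P5: T = 0xB, S = E(K, T) = 0x3; 0x1 ⊕ 0x3 = 0x2.

P5 = 0x2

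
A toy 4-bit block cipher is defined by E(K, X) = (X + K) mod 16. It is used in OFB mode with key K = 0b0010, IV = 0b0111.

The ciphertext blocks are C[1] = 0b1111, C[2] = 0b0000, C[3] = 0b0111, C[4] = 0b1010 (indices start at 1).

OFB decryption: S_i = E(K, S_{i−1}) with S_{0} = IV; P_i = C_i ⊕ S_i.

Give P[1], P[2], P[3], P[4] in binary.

P[1]: S = E(K, 0b0111) = 0b1001; 0b1111 ⊕ 0b1001 = 0b0110.
P[2]: S = E(K, 0b1001) = 0b1011; 0b0000 ⊕ 0b1011 = 0b1011.
P[3]: S = E(K, 0b1011) = 0b1101; 0b0111 ⊕ 0b1101 = 0b1010.
P[4]: S = E(K, 0b1101) = 0b1111; 0b1010 ⊕ 0b1111 = 0b0101.

P[1] = 0b0110, P[2] = 0b1011, P[3] = 0b1010, P[4] = 0b0101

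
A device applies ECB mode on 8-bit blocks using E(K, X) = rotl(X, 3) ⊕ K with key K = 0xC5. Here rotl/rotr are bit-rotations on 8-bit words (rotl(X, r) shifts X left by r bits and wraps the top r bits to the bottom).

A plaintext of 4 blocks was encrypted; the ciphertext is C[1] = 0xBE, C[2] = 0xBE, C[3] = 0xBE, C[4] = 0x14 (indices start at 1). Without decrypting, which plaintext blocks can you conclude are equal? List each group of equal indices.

ECB encrypts each block independently with the same key, so equal ciphertext blocks imply equal plaintext blocks.
C[1] = C[2] = C[3] = 0xBE, so P[1] = P[2] = P[3].

P[1] = P[2] = P[3]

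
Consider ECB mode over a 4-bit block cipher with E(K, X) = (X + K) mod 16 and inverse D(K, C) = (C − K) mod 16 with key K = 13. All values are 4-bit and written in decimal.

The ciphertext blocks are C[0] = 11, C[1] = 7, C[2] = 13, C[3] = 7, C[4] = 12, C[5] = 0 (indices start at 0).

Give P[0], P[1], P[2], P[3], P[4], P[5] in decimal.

P[0] = 14, P[1] = 10, P[2] = 0, P[3] = 10, P[4] = 15, P[5] = 3

ECB decryption: P_i = D(K, C_i).
P[0]: D(K, 11) = 14.
P[1]: D(K, 7) = 10.
P[2]: D(K, 13) = 0.
P[3]: D(K, 7) = 10.
P[4]: D(K, 12) = 15.
P[5]: D(K, 0) = 3.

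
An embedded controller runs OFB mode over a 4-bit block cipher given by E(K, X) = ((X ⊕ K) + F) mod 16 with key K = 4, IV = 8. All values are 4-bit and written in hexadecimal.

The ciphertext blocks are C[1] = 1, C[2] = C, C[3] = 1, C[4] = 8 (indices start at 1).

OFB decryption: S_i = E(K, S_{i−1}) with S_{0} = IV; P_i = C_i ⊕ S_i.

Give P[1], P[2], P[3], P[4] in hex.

P[1] = A, P[2] = 2, P[3] = 8, P[4] = 4

P[1]: S = E(K, 8) = B; 1 ⊕ B = A.
P[2]: S = E(K, B) = E; C ⊕ E = 2.
P[3]: S = E(K, E) = 9; 1 ⊕ 9 = 8.
P[4]: S = E(K, 9) = C; 8 ⊕ C = 4.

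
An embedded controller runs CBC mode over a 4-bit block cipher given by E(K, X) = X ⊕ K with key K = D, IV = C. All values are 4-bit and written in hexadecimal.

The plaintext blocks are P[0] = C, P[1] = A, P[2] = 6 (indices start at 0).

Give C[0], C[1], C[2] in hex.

CBC encryption: C_i = E(K, P_i ⊕ C_{i−1}), with C_{−1} = IV.
C[0]: P[0] ⊕ C = 0; E(K, 0) = D.
C[1]: P[1] ⊕ D = 7; E(K, 7) = A.
C[2]: P[2] ⊕ A = C; E(K, C) = 1.

C[0] = D, C[1] = A, C[2] = 1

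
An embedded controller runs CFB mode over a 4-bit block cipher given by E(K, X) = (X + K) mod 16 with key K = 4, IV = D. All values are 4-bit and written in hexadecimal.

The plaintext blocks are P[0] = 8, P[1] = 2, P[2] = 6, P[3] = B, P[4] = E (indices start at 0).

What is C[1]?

C[1] = F

CFB encryption: C_i = P_i ⊕ E(K, C_{i−1}), with C_{−1} = IV.
C[0]: E(K, D) = 1; 8 ⊕ 1 = 9.
C[1]: E(K, 9) = D; 2 ⊕ D = F.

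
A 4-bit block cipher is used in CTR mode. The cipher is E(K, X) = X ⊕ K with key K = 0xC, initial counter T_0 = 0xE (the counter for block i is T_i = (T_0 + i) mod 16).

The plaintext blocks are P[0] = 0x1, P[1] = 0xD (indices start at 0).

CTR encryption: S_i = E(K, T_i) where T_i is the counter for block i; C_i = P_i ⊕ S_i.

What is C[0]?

C[0] = 0x3

C[0]: T = 0xE, S = E(K, T) = 0x2; 0x1 ⊕ 0x2 = 0x3.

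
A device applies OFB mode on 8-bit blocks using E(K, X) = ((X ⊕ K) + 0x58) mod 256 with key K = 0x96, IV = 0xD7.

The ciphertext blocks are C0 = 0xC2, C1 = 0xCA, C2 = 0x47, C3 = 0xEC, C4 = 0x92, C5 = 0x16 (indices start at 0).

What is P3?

P3 = 0xDB

OFB decryption: S_i = E(K, S_{i−1}) with S_{−1} = IV; P_i = C_i ⊕ S_i.
P0: S = E(K, 0xD7) = 0x99; 0xC2 ⊕ 0x99 = 0x5B.
P1: S = E(K, 0x99) = 0x67; 0xCA ⊕ 0x67 = 0xAD.
P2: S = E(K, 0x67) = 0x49; 0x47 ⊕ 0x49 = 0x0E.
P3: S = E(K, 0x49) = 0x37; 0xEC ⊕ 0x37 = 0xDB.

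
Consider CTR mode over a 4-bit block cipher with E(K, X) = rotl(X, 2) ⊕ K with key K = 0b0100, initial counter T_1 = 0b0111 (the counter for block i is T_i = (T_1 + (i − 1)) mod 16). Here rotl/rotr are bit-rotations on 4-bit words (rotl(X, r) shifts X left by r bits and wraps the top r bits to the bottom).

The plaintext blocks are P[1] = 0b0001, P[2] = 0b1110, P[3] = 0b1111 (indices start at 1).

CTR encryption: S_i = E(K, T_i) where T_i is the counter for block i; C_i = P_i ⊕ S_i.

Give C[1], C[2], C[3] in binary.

C[1]: T = 0b0111, S = E(K, T) = 0b1001; 0b0001 ⊕ 0b1001 = 0b1000.
C[2]: T = 0b1000, S = E(K, T) = 0b0110; 0b1110 ⊕ 0b0110 = 0b1000.
C[3]: T = 0b1001, S = E(K, T) = 0b0010; 0b1111 ⊕ 0b0010 = 0b1101.

C[1] = 0b1000, C[2] = 0b1000, C[3] = 0b1101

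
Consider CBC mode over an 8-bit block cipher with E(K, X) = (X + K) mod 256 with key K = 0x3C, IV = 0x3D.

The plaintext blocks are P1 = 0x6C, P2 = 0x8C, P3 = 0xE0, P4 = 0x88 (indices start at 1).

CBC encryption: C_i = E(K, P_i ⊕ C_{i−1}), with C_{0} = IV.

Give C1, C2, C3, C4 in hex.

C1: P1 ⊕ 0x3D = 0x51; E(K, 0x51) = 0x8D.
C2: P2 ⊕ 0x8D = 0x01; E(K, 0x01) = 0x3D.
C3: P3 ⊕ 0x3D = 0xDD; E(K, 0xDD) = 0x19.
C4: P4 ⊕ 0x19 = 0x91; E(K, 0x91) = 0xCD.

C1 = 0x8D, C2 = 0x3D, C3 = 0x19, C4 = 0xCD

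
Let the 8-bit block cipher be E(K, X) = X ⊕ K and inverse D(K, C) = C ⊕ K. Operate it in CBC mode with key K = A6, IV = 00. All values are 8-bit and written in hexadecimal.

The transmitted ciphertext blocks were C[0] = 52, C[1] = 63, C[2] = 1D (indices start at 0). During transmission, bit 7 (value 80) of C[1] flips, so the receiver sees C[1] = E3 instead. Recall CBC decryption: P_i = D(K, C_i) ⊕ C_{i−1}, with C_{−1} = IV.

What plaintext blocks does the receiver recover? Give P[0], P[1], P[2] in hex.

P[0] = F4, P[1] = 17, P[2] = 58

Only C[1] changed, to E3. In CBC, a change in C_i garbles P_i and flips the same bit in P_{i+1}. Decrypting the received ciphertext:
P[0]: D(K, 52) = F4; F4 ⊕ 00 = F4.
P[1]: D(K, E3) = 45; 45 ⊕ 52 = 17.
P[2]: D(K, 1D) = BB; BB ⊕ E3 = 58.
Blocks that differ from the original plaintext: P[1], P[2].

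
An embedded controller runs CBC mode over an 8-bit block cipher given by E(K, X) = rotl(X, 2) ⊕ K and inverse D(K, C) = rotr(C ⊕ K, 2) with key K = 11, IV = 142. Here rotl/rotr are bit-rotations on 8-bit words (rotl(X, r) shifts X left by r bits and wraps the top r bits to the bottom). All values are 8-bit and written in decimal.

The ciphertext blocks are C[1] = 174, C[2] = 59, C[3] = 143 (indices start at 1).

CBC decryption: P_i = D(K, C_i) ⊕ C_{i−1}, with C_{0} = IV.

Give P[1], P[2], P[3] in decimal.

P[1]: D(K, 174) = 105; 105 ⊕ 142 = 231.
P[2]: D(K, 59) = 12; 12 ⊕ 174 = 162.
P[3]: D(K, 143) = 33; 33 ⊕ 59 = 26.

P[1] = 231, P[2] = 162, P[3] = 26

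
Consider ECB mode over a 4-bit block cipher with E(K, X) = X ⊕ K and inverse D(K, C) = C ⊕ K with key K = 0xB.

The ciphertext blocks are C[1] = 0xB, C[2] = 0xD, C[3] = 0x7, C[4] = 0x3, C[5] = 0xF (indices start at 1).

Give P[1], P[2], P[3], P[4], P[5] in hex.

P[1] = 0x0, P[2] = 0x6, P[3] = 0xC, P[4] = 0x8, P[5] = 0x4

ECB decryption: P_i = D(K, C_i).
P[1]: D(K, 0xB) = 0x0.
P[2]: D(K, 0xD) = 0x6.
P[3]: D(K, 0x7) = 0xC.
P[4]: D(K, 0x3) = 0x8.
P[5]: D(K, 0xF) = 0x4.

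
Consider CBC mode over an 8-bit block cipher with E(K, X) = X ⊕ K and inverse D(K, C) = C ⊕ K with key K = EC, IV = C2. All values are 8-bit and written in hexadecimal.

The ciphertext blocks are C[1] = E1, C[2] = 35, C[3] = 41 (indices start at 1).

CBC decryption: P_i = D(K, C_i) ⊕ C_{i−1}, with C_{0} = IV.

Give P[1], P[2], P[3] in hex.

P[1]: D(K, E1) = 0D; 0D ⊕ C2 = CF.
P[2]: D(K, 35) = D9; D9 ⊕ E1 = 38.
P[3]: D(K, 41) = AD; AD ⊕ 35 = 98.

P[1] = CF, P[2] = 38, P[3] = 98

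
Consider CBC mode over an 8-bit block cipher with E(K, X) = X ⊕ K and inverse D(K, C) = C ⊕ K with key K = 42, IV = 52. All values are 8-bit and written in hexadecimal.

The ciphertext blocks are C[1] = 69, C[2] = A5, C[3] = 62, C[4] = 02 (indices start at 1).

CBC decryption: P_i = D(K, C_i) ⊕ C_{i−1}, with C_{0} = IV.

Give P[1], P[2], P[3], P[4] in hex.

P[1] = 79, P[2] = 8E, P[3] = 85, P[4] = 22

P[1]: D(K, 69) = 2B; 2B ⊕ 52 = 79.
P[2]: D(K, A5) = E7; E7 ⊕ 69 = 8E.
P[3]: D(K, 62) = 20; 20 ⊕ A5 = 85.
P[4]: D(K, 02) = 40; 40 ⊕ 62 = 22.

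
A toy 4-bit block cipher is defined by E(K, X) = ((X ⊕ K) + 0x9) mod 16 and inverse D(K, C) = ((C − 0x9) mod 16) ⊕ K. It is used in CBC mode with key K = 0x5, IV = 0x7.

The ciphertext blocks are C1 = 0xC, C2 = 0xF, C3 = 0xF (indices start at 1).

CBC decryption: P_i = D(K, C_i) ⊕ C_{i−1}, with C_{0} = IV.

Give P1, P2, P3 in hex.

P1 = 0x1, P2 = 0xF, P3 = 0xC

P1: D(K, 0xC) = 0x6; 0x6 ⊕ 0x7 = 0x1.
P2: D(K, 0xF) = 0x3; 0x3 ⊕ 0xC = 0xF.
P3: D(K, 0xF) = 0x3; 0x3 ⊕ 0xF = 0xC.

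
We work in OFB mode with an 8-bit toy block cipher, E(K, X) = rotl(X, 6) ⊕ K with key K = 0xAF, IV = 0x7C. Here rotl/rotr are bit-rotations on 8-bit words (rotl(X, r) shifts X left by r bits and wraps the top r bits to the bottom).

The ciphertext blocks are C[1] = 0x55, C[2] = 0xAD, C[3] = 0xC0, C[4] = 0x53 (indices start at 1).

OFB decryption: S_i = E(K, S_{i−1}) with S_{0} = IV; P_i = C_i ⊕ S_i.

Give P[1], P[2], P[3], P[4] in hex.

P[1] = 0xE5, P[2] = 0x2E, P[3] = 0x8F, P[4] = 0x2F

P[1]: S = E(K, 0x7C) = 0xB0; 0x55 ⊕ 0xB0 = 0xE5.
P[2]: S = E(K, 0xB0) = 0x83; 0xAD ⊕ 0x83 = 0x2E.
P[3]: S = E(K, 0x83) = 0x4F; 0xC0 ⊕ 0x4F = 0x8F.
P[4]: S = E(K, 0x4F) = 0x7C; 0x53 ⊕ 0x7C = 0x2F.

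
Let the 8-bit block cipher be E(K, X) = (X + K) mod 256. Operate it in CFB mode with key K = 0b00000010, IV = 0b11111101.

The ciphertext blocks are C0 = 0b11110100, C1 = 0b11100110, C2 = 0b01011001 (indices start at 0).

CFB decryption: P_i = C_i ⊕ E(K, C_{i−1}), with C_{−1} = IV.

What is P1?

P1 = 0b00010000

P1: E(K, 0b11110100) = 0b11110110; 0b11100110 ⊕ 0b11110110 = 0b00010000.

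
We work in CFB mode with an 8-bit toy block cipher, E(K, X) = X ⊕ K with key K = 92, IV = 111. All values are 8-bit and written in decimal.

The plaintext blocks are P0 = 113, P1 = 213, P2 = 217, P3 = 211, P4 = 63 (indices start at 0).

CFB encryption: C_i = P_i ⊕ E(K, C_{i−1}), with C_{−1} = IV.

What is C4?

C0: E(K, 111) = 51; 113 ⊕ 51 = 66.
C1: E(K, 66) = 30; 213 ⊕ 30 = 203.
C2: E(K, 203) = 151; 217 ⊕ 151 = 78.
C3: E(K, 78) = 18; 211 ⊕ 18 = 193.
C4: E(K, 193) = 157; 63 ⊕ 157 = 162.

C4 = 162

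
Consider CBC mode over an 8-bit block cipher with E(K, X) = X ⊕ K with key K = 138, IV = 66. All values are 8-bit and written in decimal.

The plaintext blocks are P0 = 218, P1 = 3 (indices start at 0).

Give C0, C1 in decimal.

CBC encryption: C_i = E(K, P_i ⊕ C_{i−1}), with C_{−1} = IV.
C0: P0 ⊕ 66 = 152; E(K, 152) = 18.
C1: P1 ⊕ 18 = 17; E(K, 17) = 155.

C0 = 18, C1 = 155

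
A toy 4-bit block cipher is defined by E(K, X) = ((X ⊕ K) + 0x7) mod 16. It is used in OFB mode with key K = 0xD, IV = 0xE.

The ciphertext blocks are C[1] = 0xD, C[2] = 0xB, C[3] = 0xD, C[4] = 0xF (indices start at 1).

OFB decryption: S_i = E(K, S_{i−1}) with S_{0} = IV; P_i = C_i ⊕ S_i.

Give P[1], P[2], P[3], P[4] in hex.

P[1]: S = E(K, 0xE) = 0xA; 0xD ⊕ 0xA = 0x7.
P[2]: S = E(K, 0xA) = 0xE; 0xB ⊕ 0xE = 0x5.
P[3]: S = E(K, 0xE) = 0xA; 0xD ⊕ 0xA = 0x7.
P[4]: S = E(K, 0xA) = 0xE; 0xF ⊕ 0xE = 0x1.

P[1] = 0x7, P[2] = 0x5, P[3] = 0x7, P[4] = 0x1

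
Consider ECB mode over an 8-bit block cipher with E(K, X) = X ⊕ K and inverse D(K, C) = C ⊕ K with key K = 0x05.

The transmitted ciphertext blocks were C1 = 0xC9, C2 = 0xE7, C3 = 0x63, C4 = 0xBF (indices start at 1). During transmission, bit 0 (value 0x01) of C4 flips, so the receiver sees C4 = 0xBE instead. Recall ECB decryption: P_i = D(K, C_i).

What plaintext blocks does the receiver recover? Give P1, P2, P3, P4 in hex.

P1 = 0xCC, P2 = 0xE2, P3 = 0x66, P4 = 0xBB

Only C4 changed, to 0xBE. In ECB, a change in C_i affects only P_i. Decrypting the received ciphertext:
P1: D(K, 0xC9) = 0xCC.
P2: D(K, 0xE7) = 0xE2.
P3: D(K, 0x63) = 0x66.
P4: D(K, 0xBE) = 0xBB.
Blocks that differ from the original plaintext: P4.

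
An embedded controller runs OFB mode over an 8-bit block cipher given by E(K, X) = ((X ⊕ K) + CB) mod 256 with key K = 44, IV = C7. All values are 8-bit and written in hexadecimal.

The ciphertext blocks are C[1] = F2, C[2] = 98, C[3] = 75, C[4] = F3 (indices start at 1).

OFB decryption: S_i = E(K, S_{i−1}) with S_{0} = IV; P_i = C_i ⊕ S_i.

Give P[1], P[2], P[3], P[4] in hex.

P[1]: S = E(K, C7) = 4E; F2 ⊕ 4E = BC.
P[2]: S = E(K, 4E) = D5; 98 ⊕ D5 = 4D.
P[3]: S = E(K, D5) = 5C; 75 ⊕ 5C = 29.
P[4]: S = E(K, 5C) = E3; F3 ⊕ E3 = 10.

P[1] = BC, P[2] = 4D, P[3] = 29, P[4] = 10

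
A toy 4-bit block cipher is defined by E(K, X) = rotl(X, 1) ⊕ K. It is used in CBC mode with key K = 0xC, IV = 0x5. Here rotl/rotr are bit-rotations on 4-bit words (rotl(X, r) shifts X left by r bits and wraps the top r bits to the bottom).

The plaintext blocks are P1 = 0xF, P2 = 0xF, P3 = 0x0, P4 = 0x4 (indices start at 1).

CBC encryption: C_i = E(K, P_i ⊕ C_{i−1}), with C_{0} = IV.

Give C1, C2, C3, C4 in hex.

C1 = 0x9, C2 = 0x0, C3 = 0xC, C4 = 0xD

C1: P1 ⊕ 0x5 = 0xA; E(K, 0xA) = 0x9.
C2: P2 ⊕ 0x9 = 0x6; E(K, 0x6) = 0x0.
C3: P3 ⊕ 0x0 = 0x0; E(K, 0x0) = 0xC.
C4: P4 ⊕ 0xC = 0x8; E(K, 0x8) = 0xD.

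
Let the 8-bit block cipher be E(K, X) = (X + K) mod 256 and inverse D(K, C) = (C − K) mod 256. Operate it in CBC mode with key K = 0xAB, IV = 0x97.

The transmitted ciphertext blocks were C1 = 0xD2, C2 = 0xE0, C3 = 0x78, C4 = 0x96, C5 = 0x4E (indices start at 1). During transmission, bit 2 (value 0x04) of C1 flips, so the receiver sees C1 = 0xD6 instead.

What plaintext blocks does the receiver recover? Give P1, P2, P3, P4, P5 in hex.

CBC decryption: P_i = D(K, C_i) ⊕ C_{i−1}, with C_{0} = IV.
Only C1 changed, to 0xD6. In CBC, a change in C_i garbles P_i and flips the same bit in P_{i+1}. Decrypting the received ciphertext:
P1: D(K, 0xD6) = 0x2B; 0x2B ⊕ 0x97 = 0xBC.
P2: D(K, 0xE0) = 0x35; 0x35 ⊕ 0xD6 = 0xE3.
P3: D(K, 0x78) = 0xCD; 0xCD ⊕ 0xE0 = 0x2D.
P4: D(K, 0x96) = 0xEB; 0xEB ⊕ 0x78 = 0x93.
P5: D(K, 0x4E) = 0xA3; 0xA3 ⊕ 0x96 = 0x35.
Blocks that differ from the original plaintext: P1, P2.

P1 = 0xBC, P2 = 0xE3, P3 = 0x2D, P4 = 0x93, P5 = 0x35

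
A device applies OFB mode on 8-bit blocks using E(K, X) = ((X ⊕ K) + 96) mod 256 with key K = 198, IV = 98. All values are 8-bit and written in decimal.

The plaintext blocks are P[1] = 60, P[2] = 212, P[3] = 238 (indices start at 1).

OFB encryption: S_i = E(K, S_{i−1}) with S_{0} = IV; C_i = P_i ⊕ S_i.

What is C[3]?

C[1]: S = E(K, 98) = 4; 60 ⊕ 4 = 56.
C[2]: S = E(K, 4) = 34; 212 ⊕ 34 = 246.
C[3]: S = E(K, 34) = 68; 238 ⊕ 68 = 170.

C[3] = 170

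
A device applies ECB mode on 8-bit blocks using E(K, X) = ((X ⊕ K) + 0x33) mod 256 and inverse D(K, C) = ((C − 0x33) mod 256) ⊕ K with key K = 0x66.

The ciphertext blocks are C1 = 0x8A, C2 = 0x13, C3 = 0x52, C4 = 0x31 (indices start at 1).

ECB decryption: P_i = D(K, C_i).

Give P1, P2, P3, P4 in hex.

P1 = 0x31, P2 = 0x86, P3 = 0x79, P4 = 0x98

P1: D(K, 0x8A) = 0x31.
P2: D(K, 0x13) = 0x86.
P3: D(K, 0x52) = 0x79.
P4: D(K, 0x31) = 0x98.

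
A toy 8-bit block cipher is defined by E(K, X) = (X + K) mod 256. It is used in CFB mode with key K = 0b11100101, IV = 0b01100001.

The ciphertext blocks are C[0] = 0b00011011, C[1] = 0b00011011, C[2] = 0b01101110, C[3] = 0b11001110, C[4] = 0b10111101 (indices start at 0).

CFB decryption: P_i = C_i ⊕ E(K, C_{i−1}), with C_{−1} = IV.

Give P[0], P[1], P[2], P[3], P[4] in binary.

P[0] = 0b01011101, P[1] = 0b00011011, P[2] = 0b01101110, P[3] = 0b10011101, P[4] = 0b00001110

P[0]: E(K, 0b01100001) = 0b01000110; 0b00011011 ⊕ 0b01000110 = 0b01011101.
P[1]: E(K, 0b00011011) = 0b00000000; 0b00011011 ⊕ 0b00000000 = 0b00011011.
P[2]: E(K, 0b00011011) = 0b00000000; 0b01101110 ⊕ 0b00000000 = 0b01101110.
P[3]: E(K, 0b01101110) = 0b01010011; 0b11001110 ⊕ 0b01010011 = 0b10011101.
P[4]: E(K, 0b11001110) = 0b10110011; 0b10111101 ⊕ 0b10110011 = 0b00001110.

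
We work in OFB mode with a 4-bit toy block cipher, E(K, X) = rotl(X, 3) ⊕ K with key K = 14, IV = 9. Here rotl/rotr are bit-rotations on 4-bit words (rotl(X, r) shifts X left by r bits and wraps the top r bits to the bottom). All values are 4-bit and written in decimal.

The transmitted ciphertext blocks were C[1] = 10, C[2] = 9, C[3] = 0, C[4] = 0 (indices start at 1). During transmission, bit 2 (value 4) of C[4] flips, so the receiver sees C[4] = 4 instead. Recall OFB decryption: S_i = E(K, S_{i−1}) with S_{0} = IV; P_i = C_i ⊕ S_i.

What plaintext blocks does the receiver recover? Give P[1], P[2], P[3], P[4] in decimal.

P[1] = 8, P[2] = 6, P[3] = 1, P[4] = 2

Only C[4] changed, to 4. In OFB, a change in C_i flips the same bit in P_i only; the keystream is unaffected. Decrypting the received ciphertext:
P[1]: S = E(K, 9) = 2; 10 ⊕ 2 = 8.
P[2]: S = E(K, 2) = 15; 9 ⊕ 15 = 6.
P[3]: S = E(K, 15) = 1; 0 ⊕ 1 = 1.
P[4]: S = E(K, 1) = 6; 4 ⊕ 6 = 2.
Blocks that differ from the original plaintext: P[4].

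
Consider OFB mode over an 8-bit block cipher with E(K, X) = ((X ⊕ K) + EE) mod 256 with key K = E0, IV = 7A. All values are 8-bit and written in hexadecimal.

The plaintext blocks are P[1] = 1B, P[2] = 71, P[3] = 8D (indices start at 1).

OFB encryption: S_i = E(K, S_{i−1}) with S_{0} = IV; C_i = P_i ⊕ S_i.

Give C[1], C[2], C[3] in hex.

C[1] = 93, C[2] = 27, C[3] = 29

C[1]: S = E(K, 7A) = 88; 1B ⊕ 88 = 93.
C[2]: S = E(K, 88) = 56; 71 ⊕ 56 = 27.
C[3]: S = E(K, 56) = A4; 8D ⊕ A4 = 29.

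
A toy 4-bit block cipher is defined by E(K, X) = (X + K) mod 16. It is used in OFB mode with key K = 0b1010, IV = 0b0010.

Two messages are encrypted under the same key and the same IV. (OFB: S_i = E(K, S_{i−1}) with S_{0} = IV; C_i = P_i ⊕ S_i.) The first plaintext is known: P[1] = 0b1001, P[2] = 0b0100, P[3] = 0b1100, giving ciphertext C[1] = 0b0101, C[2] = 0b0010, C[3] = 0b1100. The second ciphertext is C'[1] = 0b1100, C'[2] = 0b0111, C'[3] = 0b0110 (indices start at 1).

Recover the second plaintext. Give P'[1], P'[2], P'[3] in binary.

In OFB with a reused IV, both messages share the same keystream S_i, so C_i ⊕ C'_i = P_i ⊕ P'_i and thus P'_i = P_i ⊕ C_i ⊕ C'_i.
P'[1]: 0b1001 ⊕ 0b0101 ⊕ 0b1100 = 0b0000.
P'[2]: 0b0100 ⊕ 0b0010 ⊕ 0b0111 = 0b0001.
P'[3]: 0b1100 ⊕ 0b1100 ⊕ 0b0110 = 0b0110.

P'[1] = 0b0000, P'[2] = 0b0001, P'[3] = 0b0110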